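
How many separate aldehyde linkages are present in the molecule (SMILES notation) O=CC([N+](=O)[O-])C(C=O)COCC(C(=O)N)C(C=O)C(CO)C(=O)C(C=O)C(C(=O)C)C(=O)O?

Taking each segment in turn:
  OHC: terminal –CHO: carbonyl C bonded to H and C → aldehyde.
  CH(NO2): –NO2 on an sp³ carbon → nitro (the N=O is not a carbonyl).
  CH(CHO): pendant –CHO: carbonyl C bonded to C and H → aldehyde.
  CH2OCH2: C–O–C with sp³ carbons on both sides and no adjacent C=O → ether.
  CH(CONH2): pendant –CONH2: carbonyl C bonded to C and N → amide.
  CH(CHO): pendant –CHO: carbonyl C bonded to C and H → aldehyde.
  CH(CH2OH): pendant –CH2OH on an sp³ backbone C → alcohol.
  CO: –C(=O)– with carbon on both sides → ketone.
  CH(CHO): pendant –CHO: carbonyl C bonded to C and H → aldehyde.
  CH(COCH3): pendant –COCH3: carbonyl C bonded to two carbons → ketone.
  COOH: –COOH: carbonyl C bonded to –OH and C → carboxylic acid (the –OH is not a separate alcohol).
Aldehyde appears at: OHC, CH(CHO), CH(CHO), CH(CHO) → 4.

4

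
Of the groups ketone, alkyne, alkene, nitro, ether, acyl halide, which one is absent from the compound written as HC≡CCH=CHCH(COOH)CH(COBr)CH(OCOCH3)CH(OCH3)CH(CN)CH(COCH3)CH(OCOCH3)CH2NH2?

acyl halide: present (CH(COBr) — pendant –C(=O)X: carbonyl C bonded to C and halogen → acyl halide).
alkyne: present (HC≡C — C≡C triple bond → alkyne).
ether: present (CH(OCH3) — pendant –OCH3: C–O–C with sp³ C, no adjacent C=O → ether).
alkene: present (CH=CH — C=C double bond → alkene).
ketone: present (CH(COCH3) — pendant –COCH3: carbonyl C bonded to two carbons → ketone).
nitro: no segment matches this pattern.

nitro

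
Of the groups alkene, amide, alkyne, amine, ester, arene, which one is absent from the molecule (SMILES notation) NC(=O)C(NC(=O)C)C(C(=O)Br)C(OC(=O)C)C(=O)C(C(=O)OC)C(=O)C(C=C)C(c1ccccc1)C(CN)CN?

alkyne

arene: present (CH(C6H5) — pendant –C6H5: benzene ring → arene).
alkene: present (CH(CH=CH2) — pendant –CH=CH2: C=C double bond → alkene).
amide: present (H2NCO — –C(=O)NH2: carbonyl C bonded to C and to N → amide (the N is not a separate amine)).
amine: present (CH(CH2NH2) — pendant –CH2NH2: N on sp³ C, no adjacent C=O → amine).
ester: present (CH(OCOCH3) — pendant –OC(=O)CH3: an acyloxy group → ester).
alkyne: no segment matches this pattern.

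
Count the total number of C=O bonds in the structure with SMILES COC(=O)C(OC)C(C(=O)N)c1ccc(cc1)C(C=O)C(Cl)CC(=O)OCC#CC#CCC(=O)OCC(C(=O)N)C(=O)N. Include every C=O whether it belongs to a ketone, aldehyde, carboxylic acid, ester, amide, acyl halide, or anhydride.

7

CH3OOC: ester, 1 C=O (running total 1).
CH(CONH2): amide, 1 C=O (running total 2).
CH(CHO): aldehyde, 1 C=O (running total 3).
CH2COOCH2: ester, 1 C=O (running total 4).
CH2COOCH2: ester, 1 C=O (running total 5).
CH(CONH2): amide, 1 C=O (running total 6).
CONH2: amide, 1 C=O (running total 7).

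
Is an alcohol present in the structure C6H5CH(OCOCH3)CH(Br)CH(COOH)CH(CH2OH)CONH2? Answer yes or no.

Reading the structure from left to right:
  C6H5: C6H5– phenyl ring → arene.
  CH(OCOCH3): pendant –OC(=O)CH3: an acyloxy group → ester.
  CH(Br): halogen on an sp³ carbon → alkyl halide.
  CH(COOH): pendant –COOH: carbonyl C bonded to C and –OH → carboxylic acid.
  CH(CH2OH): pendant –CH2OH on an sp³ backbone C → alcohol.
  CONH2: –C(=O)NH2: carbonyl C bonded to C and to N → amide (the N is not a separate amine).
The CH(CH2OH) segment supplies the alcohol: pendant –CH2OH on an sp³ backbone C → alcohol.

yes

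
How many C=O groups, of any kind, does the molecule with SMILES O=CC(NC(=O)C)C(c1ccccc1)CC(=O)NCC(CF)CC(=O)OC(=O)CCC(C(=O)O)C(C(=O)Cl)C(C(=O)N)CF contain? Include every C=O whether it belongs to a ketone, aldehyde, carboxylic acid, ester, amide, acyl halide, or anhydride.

OHC: aldehyde, 1 C=O (running total 1).
CH(NHCOCH3): amide, 1 C=O (running total 2).
CH2CONHCH2: amide, 1 C=O (running total 3).
CH2CO-O-COCH2: anhydride, 2 C=O (running total 5).
CH(COOH): carboxylic acid, 1 C=O (running total 6).
CH(COCl): acyl halide, 1 C=O (running total 7).
CH(CONH2): amide, 1 C=O (running total 8).

8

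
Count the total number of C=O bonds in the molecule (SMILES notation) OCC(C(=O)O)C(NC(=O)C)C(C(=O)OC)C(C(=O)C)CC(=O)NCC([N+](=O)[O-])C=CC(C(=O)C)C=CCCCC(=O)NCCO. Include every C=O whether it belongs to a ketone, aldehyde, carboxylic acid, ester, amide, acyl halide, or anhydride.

7

CH(COOH): carboxylic acid, 1 C=O (running total 1).
CH(NHCOCH3): amide, 1 C=O (running total 2).
CH(COOCH3): ester, 1 C=O (running total 3).
CH(COCH3): ketone, 1 C=O (running total 4).
CH2CONHCH2: amide, 1 C=O (running total 5).
CH(COCH3): ketone, 1 C=O (running total 6).
CH2CONHCH2: amide, 1 C=O (running total 7).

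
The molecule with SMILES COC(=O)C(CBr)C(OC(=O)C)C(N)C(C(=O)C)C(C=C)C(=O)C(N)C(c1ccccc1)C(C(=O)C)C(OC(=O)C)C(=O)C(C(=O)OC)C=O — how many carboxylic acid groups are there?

0

Taking each segment in turn:
  CH3OOC: CH3O–C(=O)–: carbonyl C bonded to C and to –OCH3 → ester (not ketone + ether).
  CH(CH2Br): pendant –CH2X: halogen on sp³ carbon → alkyl halide.
  CH(OCOCH3): pendant –OC(=O)CH3: an acyloxy group → ester.
  CH(NH2): –NH2 on an sp³ carbon with no adjacent C=O → amine.
  CH(COCH3): pendant –COCH3: carbonyl C bonded to two carbons → ketone.
  CH(CH=CH2): pendant –CH=CH2: C=C double bond → alkene.
  CO: –C(=O)– with carbon on both sides → ketone.
  CH(NH2): –NH2 on an sp³ carbon with no adjacent C=O → amine.
  CH(C6H5): pendant –C6H5: benzene ring → arene.
  CH(COCH3): pendant –COCH3: carbonyl C bonded to two carbons → ketone.
  CH(OCOCH3): pendant –OC(=O)CH3: an acyloxy group → ester.
  CO: –C(=O)– with carbon on both sides → ketone.
  CH(COOCH3): pendant –COOCH3: carbonyl C bonded to C and –OCH3 → ester.
  CHO: terminal –CHO: carbonyl C bonded to H and C → aldehyde.
No segment is a carboxylic acid: CH3OOC is ester, not carboxylic acid; CH(OCOCH3) is ester, not carboxylic acid; CH(OCOCH3) is ester, not carboxylic acid. → 0.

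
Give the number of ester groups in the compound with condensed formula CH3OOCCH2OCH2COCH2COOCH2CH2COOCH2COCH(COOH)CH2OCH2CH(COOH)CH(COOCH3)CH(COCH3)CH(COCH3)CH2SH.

CH3O–C(=O)–: carbonyl C bonded to C and to –OCH3 → ester (not ketone + ether).
C–O–C with sp³ carbons on both sides and no adjacent C=O → ether.
–C(=O)– with carbon on both sides → ketone.
–C(=O)–O–C with C on the carbonyl side → ester.
–C(=O)–O–C with C on the carbonyl side → ester.
–C(=O)– with carbon on both sides → ketone.
pendant –COOH: carbonyl C bonded to C and –OH → carboxylic acid.
C–O–C with sp³ carbons on both sides and no adjacent C=O → ether.
pendant –COOH: carbonyl C bonded to C and –OH → carboxylic acid.
pendant –COOCH3: carbonyl C bonded to C and –OCH3 → ester.
pendant –COCH3: carbonyl C bonded to two carbons → ketone.
pendant –COCH3: carbonyl C bonded to two carbons → ketone.
–SH on an sp³ carbon → thiol.
Ester appears at: CH3OOC, CH2COOCH2, CH2COOCH2, CH(COOCH3) → 4.

4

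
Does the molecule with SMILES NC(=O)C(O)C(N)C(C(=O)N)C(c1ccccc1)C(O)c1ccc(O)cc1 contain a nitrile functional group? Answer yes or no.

no

Taking each segment in turn:
  H2NCO: –C(=O)NH2: carbonyl C bonded to C and to N → amide (the N is not a separate amine).
  CH(OH): –OH on an sp³ carbon → alcohol (secondary).
  CH(NH2): –NH2 on an sp³ carbon with no adjacent C=O → amine.
  CH(CONH2): pendant –CONH2: carbonyl C bonded to C and N → amide.
  CH(C6H5): pendant –C6H5: benzene ring → arene.
  CH(OH): –OH on an sp³ carbon → alcohol (secondary).
  C6H4OH: –OH attached directly to an aromatic ring → phenol (not alcohol); the ring itself is an arene.
The groups actually present are: alcohol, amide, amine, arene, phenol.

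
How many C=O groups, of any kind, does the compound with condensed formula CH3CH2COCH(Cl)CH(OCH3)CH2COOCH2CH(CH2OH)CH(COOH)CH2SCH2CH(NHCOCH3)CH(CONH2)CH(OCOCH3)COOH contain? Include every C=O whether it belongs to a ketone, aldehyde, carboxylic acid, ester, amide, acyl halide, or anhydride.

CO: ketone, 1 C=O (running total 1).
CH2COOCH2: ester, 1 C=O (running total 2).
CH(COOH): carboxylic acid, 1 C=O (running total 3).
CH(NHCOCH3): amide, 1 C=O (running total 4).
CH(CONH2): amide, 1 C=O (running total 5).
CH(OCOCH3): ester, 1 C=O (running total 6).
COOH: carboxylic acid, 1 C=O (running total 7).

7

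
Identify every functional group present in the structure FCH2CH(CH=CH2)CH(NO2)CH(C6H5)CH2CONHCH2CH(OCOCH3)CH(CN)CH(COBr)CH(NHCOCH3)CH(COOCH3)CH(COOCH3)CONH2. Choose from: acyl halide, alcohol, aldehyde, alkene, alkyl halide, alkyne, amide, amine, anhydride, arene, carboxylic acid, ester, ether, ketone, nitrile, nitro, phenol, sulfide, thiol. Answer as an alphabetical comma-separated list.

halogen on an sp³ carbon → alkyl halide.
pendant –CH=CH2: C=C double bond → alkene.
–NO2 on an sp³ carbon → nitro (the N=O is not a carbonyl).
pendant –C6H5: benzene ring → arene.
–C(=O)–N– linkage → amide (the N is not an amine).
pendant –OC(=O)CH3: an acyloxy group → ester.
pendant –C≡N: nitrile.
pendant –C(=O)X: carbonyl C bonded to C and halogen → acyl halide.
pendant –NHC(=O)CH3: N bonded to a carbonyl → amide (not amine).
pendant –COOCH3: carbonyl C bonded to C and –OCH3 → ester.
pendant –COOCH3: carbonyl C bonded to C and –OCH3 → ester.
–C(=O)NH2: carbonyl C bonded to C and to N → amide (the N is not a separate amine).

acyl halide, alkene, alkyl halide, amide, arene, ester, nitrile, nitro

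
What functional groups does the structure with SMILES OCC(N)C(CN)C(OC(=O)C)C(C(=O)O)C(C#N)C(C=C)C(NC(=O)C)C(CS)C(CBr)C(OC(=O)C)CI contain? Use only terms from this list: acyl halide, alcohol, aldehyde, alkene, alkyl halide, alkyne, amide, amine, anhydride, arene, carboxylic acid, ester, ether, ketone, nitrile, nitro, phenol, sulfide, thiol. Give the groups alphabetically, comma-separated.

HO– on an sp³ carbon → alcohol.
–NH2 on an sp³ carbon with no adjacent C=O → amine.
pendant –CH2NH2: N on sp³ C, no adjacent C=O → amine.
pendant –OC(=O)CH3: an acyloxy group → ester.
pendant –COOH: carbonyl C bonded to C and –OH → carboxylic acid.
pendant –C≡N: nitrile.
pendant –CH=CH2: C=C double bond → alkene.
pendant –NHC(=O)CH3: N bonded to a carbonyl → amide (not amine).
pendant –CH2SH → thiol.
pendant –CH2X: halogen on sp³ carbon → alkyl halide.
pendant –OC(=O)CH3: an acyloxy group → ester.
halogen on an sp³ carbon → alkyl halide.

alcohol, alkene, alkyl halide, amide, amine, carboxylic acid, ester, nitrile, thiol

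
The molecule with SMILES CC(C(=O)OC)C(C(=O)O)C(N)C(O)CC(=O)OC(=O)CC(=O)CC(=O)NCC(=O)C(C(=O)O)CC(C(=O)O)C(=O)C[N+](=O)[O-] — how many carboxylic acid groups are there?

Reading the structure from left to right:
  CH(COOCH3): pendant –COOCH3: carbonyl C bonded to C and –OCH3 → ester.
  CH(COOH): pendant –COOH: carbonyl C bonded to C and –OH → carboxylic acid.
  CH(NH2): –NH2 on an sp³ carbon with no adjacent C=O → amine.
  CH(OH): –OH on an sp³ carbon → alcohol (secondary).
  CH2CO-O-COCH2: two acyl groups sharing one oxygen, –C(=O)–O–C(=O)– → anhydride.
  CO: –C(=O)– with carbon on both sides → ketone.
  CH2CONHCH2: –C(=O)–N– linkage → amide (the N is not an amine).
  CO: –C(=O)– with carbon on both sides → ketone.
  CH(COOH): pendant –COOH: carbonyl C bonded to C and –OH → carboxylic acid.
  CH(COOH): pendant –COOH: carbonyl C bonded to C and –OH → carboxylic acid.
  CO: –C(=O)– with carbon on both sides → ketone.
  CH2NO2: –NO2 on carbon → nitro group.
Carboxylic acid appears at: CH(COOH), CH(COOH), CH(COOH) → 3.

3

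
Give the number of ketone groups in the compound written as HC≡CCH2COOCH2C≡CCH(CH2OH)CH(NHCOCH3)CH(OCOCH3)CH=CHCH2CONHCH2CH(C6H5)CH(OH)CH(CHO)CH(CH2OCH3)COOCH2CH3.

Working along the chain:
  HC≡C: C≡C triple bond → alkyne.
  CH2COOCH2: –C(=O)–O–C with C on the carbonyl side → ester.
  C≡C: C≡C triple bond → alkyne.
  CH(CH2OH): pendant –CH2OH on an sp³ backbone C → alcohol.
  CH(NHCOCH3): pendant –NHC(=O)CH3: N bonded to a carbonyl → amide (not amine).
  CH(OCOCH3): pendant –OC(=O)CH3: an acyloxy group → ester.
  CH=CH: C=C double bond → alkene.
  CH2CONHCH2: –C(=O)–N– linkage → amide (the N is not an amine).
  CH(C6H5): pendant –C6H5: benzene ring → arene.
  CH(OH): –OH on an sp³ carbon → alcohol (secondary).
  CH(CHO): pendant –CHO: carbonyl C bonded to C and H → aldehyde.
  CH(CH2OCH3): pendant –CH2OCH3: C–O–C linkage → ether.
  COOCH2CH3: –C(=O)OCH2CH3: carbonyl C bonded to C and to –OEt → ester.
No segment is a ketone: CH2COOCH2 is ester, not ketone; CH(NHCOCH3) is amide, not ketone; CH(OCOCH3) is ester, not ketone. → 0.

0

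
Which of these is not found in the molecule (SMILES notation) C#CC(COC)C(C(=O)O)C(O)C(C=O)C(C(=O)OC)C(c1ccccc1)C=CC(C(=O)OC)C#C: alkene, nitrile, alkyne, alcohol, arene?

nitrile

alkene: present (CH=CH — C=C double bond → alkene).
arene: present (CH(C6H5) — pendant –C6H5: benzene ring → arene).
alkyne: present (HC≡C — C≡C triple bond → alkyne).
alcohol: present (CH(OH) — –OH on an sp³ carbon → alcohol (secondary)).
nitrile: absent. In each of HC≡C and C≡CH, the triple bond is C≡C, not C≡N.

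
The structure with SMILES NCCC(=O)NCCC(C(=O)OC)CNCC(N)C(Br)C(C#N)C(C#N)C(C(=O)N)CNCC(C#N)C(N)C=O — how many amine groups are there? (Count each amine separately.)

–NH2 on an sp³ carbon with no adjacent C=O → amine.
–C(=O)–N– linkage → amide (the N is not an amine).
pendant –COOCH3: carbonyl C bonded to C and –OCH3 → ester.
C–N–C with sp³ carbons and no adjacent C=O → amine (secondary).
–NH2 on an sp³ carbon with no adjacent C=O → amine.
halogen on an sp³ carbon → alkyl halide.
pendant –C≡N: nitrile.
pendant –C≡N: nitrile.
pendant –CONH2: carbonyl C bonded to C and N → amide.
C–N–C with sp³ carbons and no adjacent C=O → amine (secondary).
pendant –C≡N: nitrile.
–NH2 on an sp³ carbon with no adjacent C=O → amine.
terminal –CHO: carbonyl C bonded to H and C → aldehyde.
Amine appears at: H2NCH2, CH2NHCH2, CH(NH2), CH2NHCH2, CH(NH2) → 5.

5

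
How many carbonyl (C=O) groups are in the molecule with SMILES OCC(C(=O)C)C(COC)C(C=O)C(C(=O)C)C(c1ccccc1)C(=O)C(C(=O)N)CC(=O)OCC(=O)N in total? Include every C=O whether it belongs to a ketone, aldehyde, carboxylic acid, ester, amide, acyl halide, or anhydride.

CH(COCH3): ketone, 1 C=O (running total 1).
CH(CHO): aldehyde, 1 C=O (running total 2).
CH(COCH3): ketone, 1 C=O (running total 3).
CO: ketone, 1 C=O (running total 4).
CH(CONH2): amide, 1 C=O (running total 5).
CH2COOCH2: ester, 1 C=O (running total 6).
CONH2: amide, 1 C=O (running total 7).

7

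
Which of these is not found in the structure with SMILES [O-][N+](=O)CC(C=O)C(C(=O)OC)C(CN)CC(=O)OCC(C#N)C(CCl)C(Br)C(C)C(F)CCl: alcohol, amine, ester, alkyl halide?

alcohol

amine: present (CH(CH2NH2) — pendant –CH2NH2: N on sp³ C, no adjacent C=O → amine).
ester: present (CH(COOCH3) — pendant –COOCH3: carbonyl C bonded to C and –OCH3 → ester).
alkyl halide: present (CH(CH2Cl) — pendant –CH2X: halogen on sp³ carbon → alkyl halide).
alcohol: no segment matches this pattern.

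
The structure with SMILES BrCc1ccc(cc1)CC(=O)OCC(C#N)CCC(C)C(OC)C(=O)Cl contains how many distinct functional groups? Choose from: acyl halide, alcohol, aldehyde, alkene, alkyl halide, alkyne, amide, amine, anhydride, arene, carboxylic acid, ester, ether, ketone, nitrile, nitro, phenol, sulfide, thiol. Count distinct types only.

6

Taking each segment in turn:
  BrCH2: halogen on an sp³ carbon → alkyl halide.
  C6H4: para-disubstituted benzene ring → arene.
  CH2COOCH2: –C(=O)–O–C with C on the carbonyl side → ester.
  CH(CN): pendant –C≡N: nitrile.
  CH(OCH3): pendant –OCH3: C–O–C with sp³ C, no adjacent C=O → ether.
  COCl: –C(=O)Cl: carbonyl C bonded to C and to a halogen → acyl halide (not alkyl halide).
Distinct types present: acyl halide, alkyl halide, arene, ester, ether, nitrile.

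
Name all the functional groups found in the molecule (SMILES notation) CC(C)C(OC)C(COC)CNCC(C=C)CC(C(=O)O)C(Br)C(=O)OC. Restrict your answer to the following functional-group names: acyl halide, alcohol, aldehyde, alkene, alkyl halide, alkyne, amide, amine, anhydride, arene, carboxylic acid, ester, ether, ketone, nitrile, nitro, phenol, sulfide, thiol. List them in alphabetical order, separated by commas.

Taking each segment in turn:
  CH(OCH3): pendant –OCH3: C–O–C with sp³ C, no adjacent C=O → ether.
  CH(CH2OCH3): pendant –CH2OCH3: C–O–C linkage → ether.
  CH2NHCH2: C–N–C with sp³ carbons and no adjacent C=O → amine (secondary).
  CH(CH=CH2): pendant –CH=CH2: C=C double bond → alkene.
  CH(COOH): pendant –COOH: carbonyl C bonded to C and –OH → carboxylic acid.
  CH(Br): halogen on an sp³ carbon → alkyl halide.
  COOCH3: –C(=O)OCH3: carbonyl C bonded to C and to –OCH3 → ester (not ketone + ether).

alkene, alkyl halide, amine, carboxylic acid, ester, ether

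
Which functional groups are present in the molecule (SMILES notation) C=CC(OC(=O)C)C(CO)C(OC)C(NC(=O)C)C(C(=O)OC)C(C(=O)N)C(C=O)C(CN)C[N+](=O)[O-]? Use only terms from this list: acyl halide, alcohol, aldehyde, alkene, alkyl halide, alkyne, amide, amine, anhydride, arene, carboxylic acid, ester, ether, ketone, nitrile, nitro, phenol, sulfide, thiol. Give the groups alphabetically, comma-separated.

alcohol, aldehyde, alkene, amide, amine, ester, ether, nitro

C=C double bond → alkene.
pendant –OC(=O)CH3: an acyloxy group → ester.
pendant –CH2OH on an sp³ backbone C → alcohol.
pendant –OCH3: C–O–C with sp³ C, no adjacent C=O → ether.
pendant –NHC(=O)CH3: N bonded to a carbonyl → amide (not amine).
pendant –COOCH3: carbonyl C bonded to C and –OCH3 → ester.
pendant –CONH2: carbonyl C bonded to C and N → amide.
pendant –CHO: carbonyl C bonded to C and H → aldehyde.
pendant –CH2NH2: N on sp³ C, no adjacent C=O → amine.
–NO2 on carbon → nitro group.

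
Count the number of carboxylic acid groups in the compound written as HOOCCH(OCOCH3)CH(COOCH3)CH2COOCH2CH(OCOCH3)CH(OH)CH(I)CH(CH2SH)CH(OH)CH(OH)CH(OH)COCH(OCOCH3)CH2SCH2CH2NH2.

1

Working along the chain:
  HOOC: –COOH: carbonyl C bonded to –OH and C → carboxylic acid (the –OH is not a separate alcohol).
  CH(OCOCH3): pendant –OC(=O)CH3: an acyloxy group → ester.
  CH(COOCH3): pendant –COOCH3: carbonyl C bonded to C and –OCH3 → ester.
  CH2COOCH2: –C(=O)–O–C with C on the carbonyl side → ester.
  CH(OCOCH3): pendant –OC(=O)CH3: an acyloxy group → ester.
  CH(OH): –OH on an sp³ carbon → alcohol (secondary).
  CH(I): halogen on an sp³ carbon → alkyl halide.
  CH(CH2SH): pendant –CH2SH → thiol.
  CH(OH): –OH on an sp³ carbon → alcohol (secondary).
  CH(OH): –OH on an sp³ carbon → alcohol (secondary).
  CH(OH): –OH on an sp³ carbon → alcohol (secondary).
  CO: –C(=O)– with carbon on both sides → ketone.
  CH(OCOCH3): pendant –OC(=O)CH3: an acyloxy group → ester.
  CH2SCH2: C–S–C linkage → sulfide (thioether).
  CH2NH2: –NH2 on an sp³ carbon with no adjacent C=O → amine.
Carboxylic acid appears at: HOOC → 1.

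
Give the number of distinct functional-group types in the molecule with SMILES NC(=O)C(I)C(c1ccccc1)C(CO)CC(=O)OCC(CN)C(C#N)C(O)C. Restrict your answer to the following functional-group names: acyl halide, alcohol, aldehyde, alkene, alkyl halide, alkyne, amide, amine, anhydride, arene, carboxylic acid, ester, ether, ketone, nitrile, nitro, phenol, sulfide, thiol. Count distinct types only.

Reading the structure from left to right:
  H2NCO: –C(=O)NH2: carbonyl C bonded to C and to N → amide (the N is not a separate amine).
  CH(I): halogen on an sp³ carbon → alkyl halide.
  CH(C6H5): pendant –C6H5: benzene ring → arene.
  CH(CH2OH): pendant –CH2OH on an sp³ backbone C → alcohol.
  CH2COOCH2: –C(=O)–O–C with C on the carbonyl side → ester.
  CH(CH2NH2): pendant –CH2NH2: N on sp³ C, no adjacent C=O → amine.
  CH(CN): pendant –C≡N: nitrile.
  CH(OH): –OH on an sp³ carbon → alcohol (secondary).
Distinct types present: alcohol, alkyl halide, amide, amine, arene, ester, nitrile.

7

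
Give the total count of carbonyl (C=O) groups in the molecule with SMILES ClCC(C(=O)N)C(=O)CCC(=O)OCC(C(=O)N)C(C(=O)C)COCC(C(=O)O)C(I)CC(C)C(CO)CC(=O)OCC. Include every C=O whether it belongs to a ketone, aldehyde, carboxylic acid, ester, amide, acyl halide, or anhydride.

CH(CONH2): amide, 1 C=O (running total 1).
CO: ketone, 1 C=O (running total 2).
CH2COOCH2: ester, 1 C=O (running total 3).
CH(CONH2): amide, 1 C=O (running total 4).
CH(COCH3): ketone, 1 C=O (running total 5).
CH(COOH): carboxylic acid, 1 C=O (running total 6).
COOCH2CH3: ester, 1 C=O (running total 7).

7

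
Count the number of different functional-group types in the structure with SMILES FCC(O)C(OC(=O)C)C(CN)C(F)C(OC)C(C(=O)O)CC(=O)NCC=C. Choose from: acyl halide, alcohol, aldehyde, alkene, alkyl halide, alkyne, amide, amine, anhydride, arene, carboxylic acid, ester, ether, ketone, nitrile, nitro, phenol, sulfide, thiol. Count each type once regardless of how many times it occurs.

8

Working along the chain:
  FCH2: halogen on an sp³ carbon → alkyl halide.
  CH(OH): –OH on an sp³ carbon → alcohol (secondary).
  CH(OCOCH3): pendant –OC(=O)CH3: an acyloxy group → ester.
  CH(CH2NH2): pendant –CH2NH2: N on sp³ C, no adjacent C=O → amine.
  CH(F): halogen on an sp³ carbon → alkyl halide.
  CH(OCH3): pendant –OCH3: C–O–C with sp³ C, no adjacent C=O → ether.
  CH(COOH): pendant –COOH: carbonyl C bonded to C and –OH → carboxylic acid.
  CH2CONHCH2: –C(=O)–N– linkage → amide (the N is not an amine).
  CH=CH2: C=C double bond → alkene.
Distinct types present: alcohol, alkene, alkyl halide, amide, amine, carboxylic acid, ester, ether.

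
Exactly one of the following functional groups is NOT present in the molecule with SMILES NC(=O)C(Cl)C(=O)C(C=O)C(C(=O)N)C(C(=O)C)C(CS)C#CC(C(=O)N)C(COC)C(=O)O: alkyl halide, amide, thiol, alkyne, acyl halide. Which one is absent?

acyl halide

alkyne: present (C≡C — C≡C triple bond → alkyne).
alkyl halide: present (CH(Cl) — halogen on an sp³ carbon → alkyl halide).
thiol: present (CH(CH2SH) — pendant –CH2SH → thiol).
amide: present (H2NCO — –C(=O)NH2: carbonyl C bonded to C and to N → amide (the N is not a separate amine)).
acyl halide: no segment matches this pattern.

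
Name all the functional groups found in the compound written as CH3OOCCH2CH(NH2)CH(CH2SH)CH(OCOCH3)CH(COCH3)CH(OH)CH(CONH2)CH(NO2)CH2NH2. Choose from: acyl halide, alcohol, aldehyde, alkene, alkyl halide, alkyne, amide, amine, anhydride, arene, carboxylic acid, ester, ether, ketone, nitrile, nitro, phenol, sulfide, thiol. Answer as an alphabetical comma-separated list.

Taking each segment in turn:
  CH3OOC: CH3O–C(=O)–: carbonyl C bonded to C and to –OCH3 → ester (not ketone + ether).
  CH(NH2): –NH2 on an sp³ carbon with no adjacent C=O → amine.
  CH(CH2SH): pendant –CH2SH → thiol.
  CH(OCOCH3): pendant –OC(=O)CH3: an acyloxy group → ester.
  CH(COCH3): pendant –COCH3: carbonyl C bonded to two carbons → ketone.
  CH(OH): –OH on an sp³ carbon → alcohol (secondary).
  CH(CONH2): pendant –CONH2: carbonyl C bonded to C and N → amide.
  CH(NO2): –NO2 on an sp³ carbon → nitro (the N=O is not a carbonyl).
  CH2NH2: –NH2 on an sp³ carbon with no adjacent C=O → amine.

alcohol, amide, amine, ester, ketone, nitro, thiol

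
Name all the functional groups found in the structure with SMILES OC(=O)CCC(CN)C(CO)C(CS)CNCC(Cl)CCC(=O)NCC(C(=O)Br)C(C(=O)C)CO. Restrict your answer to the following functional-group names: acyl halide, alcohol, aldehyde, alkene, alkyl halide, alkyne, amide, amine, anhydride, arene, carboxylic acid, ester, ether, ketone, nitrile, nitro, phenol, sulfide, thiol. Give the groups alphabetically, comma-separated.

Taking each segment in turn:
  HOOC: –COOH: carbonyl C bonded to –OH and C → carboxylic acid (the –OH is not a separate alcohol).
  CH(CH2NH2): pendant –CH2NH2: N on sp³ C, no adjacent C=O → amine.
  CH(CH2OH): pendant –CH2OH on an sp³ backbone C → alcohol.
  CH(CH2SH): pendant –CH2SH → thiol.
  CH2NHCH2: C–N–C with sp³ carbons and no adjacent C=O → amine (secondary).
  CH(Cl): halogen on an sp³ carbon → alkyl halide.
  CH2CONHCH2: –C(=O)–N– linkage → amide (the N is not an amine).
  CH(COBr): pendant –C(=O)X: carbonyl C bonded to C and halogen → acyl halide.
  CH(COCH3): pendant –COCH3: carbonyl C bonded to two carbons → ketone.
  CH2OH: –OH on an sp³ carbon → alcohol.

acyl halide, alcohol, alkyl halide, amide, amine, carboxylic acid, ketone, thiol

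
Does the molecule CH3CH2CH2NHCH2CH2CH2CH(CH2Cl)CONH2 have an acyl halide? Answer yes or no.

no

Working along the chain:
  CH2NHCH2: C–N–C with sp³ carbons and no adjacent C=O → amine (secondary).
  CH(CH2Cl): pendant –CH2X: halogen on sp³ carbon → alkyl halide.
  CONH2: –C(=O)NH2: carbonyl C bonded to C and to N → amide (the N is not a separate amine).
The groups actually present are: alkyl halide, amide, amine.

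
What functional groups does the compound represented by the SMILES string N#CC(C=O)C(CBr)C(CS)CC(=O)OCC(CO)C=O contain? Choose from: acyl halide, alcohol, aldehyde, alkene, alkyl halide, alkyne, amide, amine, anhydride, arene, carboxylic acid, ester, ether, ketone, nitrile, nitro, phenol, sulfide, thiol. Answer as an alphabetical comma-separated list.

N≡C–: carbon triple-bonded to nitrogen → nitrile.
pendant –CHO: carbonyl C bonded to C and H → aldehyde.
pendant –CH2X: halogen on sp³ carbon → alkyl halide.
pendant –CH2SH → thiol.
–C(=O)–O–C with C on the carbonyl side → ester.
pendant –CH2OH on an sp³ backbone C → alcohol.
terminal –CHO: carbonyl C bonded to H and C → aldehyde.

alcohol, aldehyde, alkyl halide, ester, nitrile, thiol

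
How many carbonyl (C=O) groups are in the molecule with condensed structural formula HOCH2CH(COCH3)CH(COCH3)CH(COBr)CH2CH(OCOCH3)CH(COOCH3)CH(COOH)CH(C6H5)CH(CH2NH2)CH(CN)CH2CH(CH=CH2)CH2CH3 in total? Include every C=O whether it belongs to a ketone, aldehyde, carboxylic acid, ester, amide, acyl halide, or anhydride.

6

CH(COCH3): ketone, 1 C=O (running total 1).
CH(COCH3): ketone, 1 C=O (running total 2).
CH(COBr): acyl halide, 1 C=O (running total 3).
CH(OCOCH3): ester, 1 C=O (running total 4).
CH(COOCH3): ester, 1 C=O (running total 5).
CH(COOH): carboxylic acid, 1 C=O (running total 6).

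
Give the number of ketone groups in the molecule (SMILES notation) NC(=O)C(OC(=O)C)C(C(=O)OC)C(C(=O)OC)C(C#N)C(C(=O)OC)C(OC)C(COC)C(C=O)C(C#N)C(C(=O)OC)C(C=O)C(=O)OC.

0

–C(=O)NH2: carbonyl C bonded to C and to N → amide (the N is not a separate amine).
pendant –OC(=O)CH3: an acyloxy group → ester.
pendant –COOCH3: carbonyl C bonded to C and –OCH3 → ester.
pendant –COOCH3: carbonyl C bonded to C and –OCH3 → ester.
pendant –C≡N: nitrile.
pendant –COOCH3: carbonyl C bonded to C and –OCH3 → ester.
pendant –OCH3: C–O–C with sp³ C, no adjacent C=O → ether.
pendant –CH2OCH3: C–O–C linkage → ether.
pendant –CHO: carbonyl C bonded to C and H → aldehyde.
pendant –C≡N: nitrile.
pendant –COOCH3: carbonyl C bonded to C and –OCH3 → ester.
pendant –CHO: carbonyl C bonded to C and H → aldehyde.
–C(=O)OCH3: carbonyl C bonded to C and to –OCH3 → ester (not ketone + ether).
No segment is a ketone: H2NCO is amide, not ketone; CH(OCOCH3) is ester, not ketone; CH(COOCH3) is ester, not ketone. → 0.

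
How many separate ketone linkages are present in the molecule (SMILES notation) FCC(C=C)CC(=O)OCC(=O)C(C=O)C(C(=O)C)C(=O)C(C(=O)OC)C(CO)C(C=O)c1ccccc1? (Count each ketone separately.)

3

halogen on an sp³ carbon → alkyl halide.
pendant –CH=CH2: C=C double bond → alkene.
–C(=O)–O–C with C on the carbonyl side → ester.
–C(=O)– with carbon on both sides → ketone.
pendant –CHO: carbonyl C bonded to C and H → aldehyde.
pendant –COCH3: carbonyl C bonded to two carbons → ketone.
–C(=O)– with carbon on both sides → ketone.
pendant –COOCH3: carbonyl C bonded to C and –OCH3 → ester.
pendant –CH2OH on an sp³ backbone C → alcohol.
pendant –CHO: carbonyl C bonded to C and H → aldehyde.
–C6H5 phenyl ring → arene.
Ketone appears at: CO, CH(COCH3), CO → 3.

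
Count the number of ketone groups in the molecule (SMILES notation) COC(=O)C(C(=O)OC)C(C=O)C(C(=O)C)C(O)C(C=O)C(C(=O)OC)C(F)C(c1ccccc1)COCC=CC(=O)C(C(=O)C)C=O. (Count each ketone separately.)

3

Reading the structure from left to right:
  CH3OOC: CH3O–C(=O)–: carbonyl C bonded to C and to –OCH3 → ester (not ketone + ether).
  CH(COOCH3): pendant –COOCH3: carbonyl C bonded to C and –OCH3 → ester.
  CH(CHO): pendant –CHO: carbonyl C bonded to C and H → aldehyde.
  CH(COCH3): pendant –COCH3: carbonyl C bonded to two carbons → ketone.
  CH(OH): –OH on an sp³ carbon → alcohol (secondary).
  CH(CHO): pendant –CHO: carbonyl C bonded to C and H → aldehyde.
  CH(COOCH3): pendant –COOCH3: carbonyl C bonded to C and –OCH3 → ester.
  CH(F): halogen on an sp³ carbon → alkyl halide.
  CH(C6H5): pendant –C6H5: benzene ring → arene.
  CH2OCH2: C–O–C with sp³ carbons on both sides and no adjacent C=O → ether.
  CH=CH: C=C double bond → alkene.
  CO: –C(=O)– with carbon on both sides → ketone.
  CH(COCH3): pendant –COCH3: carbonyl C bonded to two carbons → ketone.
  CHO: terminal –CHO: carbonyl C bonded to H and C → aldehyde.
Ketone appears at: CH(COCH3), CO, CH(COCH3) → 3.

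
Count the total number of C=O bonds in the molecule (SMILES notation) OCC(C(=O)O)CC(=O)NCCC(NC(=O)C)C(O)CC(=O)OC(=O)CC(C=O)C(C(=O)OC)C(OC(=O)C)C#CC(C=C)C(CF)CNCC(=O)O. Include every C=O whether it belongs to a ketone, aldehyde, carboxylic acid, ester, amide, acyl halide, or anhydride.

9

CH(COOH): carboxylic acid, 1 C=O (running total 1).
CH2CONHCH2: amide, 1 C=O (running total 2).
CH(NHCOCH3): amide, 1 C=O (running total 3).
CH2CO-O-COCH2: anhydride, 2 C=O (running total 5).
CH(CHO): aldehyde, 1 C=O (running total 6).
CH(COOCH3): ester, 1 C=O (running total 7).
CH(OCOCH3): ester, 1 C=O (running total 8).
COOH: carboxylic acid, 1 C=O (running total 9).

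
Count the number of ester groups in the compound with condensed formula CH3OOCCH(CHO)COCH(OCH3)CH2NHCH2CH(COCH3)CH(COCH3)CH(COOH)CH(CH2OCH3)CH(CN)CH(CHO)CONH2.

Working along the chain:
  CH3OOC: CH3O–C(=O)–: carbonyl C bonded to C and to –OCH3 → ester (not ketone + ether).
  CH(CHO): pendant –CHO: carbonyl C bonded to C and H → aldehyde.
  CO: –C(=O)– with carbon on both sides → ketone.
  CH(OCH3): pendant –OCH3: C–O–C with sp³ C, no adjacent C=O → ether.
  CH2NHCH2: C–N–C with sp³ carbons and no adjacent C=O → amine (secondary).
  CH(COCH3): pendant –COCH3: carbonyl C bonded to two carbons → ketone.
  CH(COCH3): pendant –COCH3: carbonyl C bonded to two carbons → ketone.
  CH(COOH): pendant –COOH: carbonyl C bonded to C and –OH → carboxylic acid.
  CH(CH2OCH3): pendant –CH2OCH3: C–O–C linkage → ether.
  CH(CN): pendant –C≡N: nitrile.
  CH(CHO): pendant –CHO: carbonyl C bonded to C and H → aldehyde.
  CONH2: –C(=O)NH2: carbonyl C bonded to C and to N → amide (the N is not a separate amine).
Ester appears at: CH3OOC → 1.

1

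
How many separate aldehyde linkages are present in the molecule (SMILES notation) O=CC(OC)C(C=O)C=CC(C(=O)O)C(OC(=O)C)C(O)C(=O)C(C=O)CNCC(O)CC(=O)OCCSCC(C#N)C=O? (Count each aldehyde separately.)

4

Taking each segment in turn:
  OHC: terminal –CHO: carbonyl C bonded to H and C → aldehyde.
  CH(OCH3): pendant –OCH3: C–O–C with sp³ C, no adjacent C=O → ether.
  CH(CHO): pendant –CHO: carbonyl C bonded to C and H → aldehyde.
  CH=CH: C=C double bond → alkene.
  CH(COOH): pendant –COOH: carbonyl C bonded to C and –OH → carboxylic acid.
  CH(OCOCH3): pendant –OC(=O)CH3: an acyloxy group → ester.
  CH(OH): –OH on an sp³ carbon → alcohol (secondary).
  CO: –C(=O)– with carbon on both sides → ketone.
  CH(CHO): pendant –CHO: carbonyl C bonded to C and H → aldehyde.
  CH2NHCH2: C–N–C with sp³ carbons and no adjacent C=O → amine (secondary).
  CH(OH): –OH on an sp³ carbon → alcohol (secondary).
  CH2COOCH2: –C(=O)–O–C with C on the carbonyl side → ester.
  CH2SCH2: C–S–C linkage → sulfide (thioether).
  CH(CN): pendant –C≡N: nitrile.
  CHO: terminal –CHO: carbonyl C bonded to H and C → aldehyde.
Aldehyde appears at: OHC, CH(CHO), CH(CHO), CHO → 4.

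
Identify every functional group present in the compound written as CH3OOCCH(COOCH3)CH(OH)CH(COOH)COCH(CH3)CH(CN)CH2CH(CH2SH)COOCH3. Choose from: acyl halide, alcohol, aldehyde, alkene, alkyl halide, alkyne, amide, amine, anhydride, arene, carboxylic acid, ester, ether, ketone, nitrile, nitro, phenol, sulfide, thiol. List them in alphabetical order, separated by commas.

alcohol, carboxylic acid, ester, ketone, nitrile, thiol

Reading the structure from left to right:
  CH3OOC: CH3O–C(=O)–: carbonyl C bonded to C and to –OCH3 → ester (not ketone + ether).
  CH(COOCH3): pendant –COOCH3: carbonyl C bonded to C and –OCH3 → ester.
  CH(OH): –OH on an sp³ carbon → alcohol (secondary).
  CH(COOH): pendant –COOH: carbonyl C bonded to C and –OH → carboxylic acid.
  CO: –C(=O)– with carbon on both sides → ketone.
  CH(CN): pendant –C≡N: nitrile.
  CH(CH2SH): pendant –CH2SH → thiol.
  COOCH3: –C(=O)OCH3: carbonyl C bonded to C and to –OCH3 → ester (not ketone + ether).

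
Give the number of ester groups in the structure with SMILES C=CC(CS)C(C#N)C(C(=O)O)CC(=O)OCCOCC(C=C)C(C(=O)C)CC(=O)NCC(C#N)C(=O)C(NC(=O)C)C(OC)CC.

1

C=C double bond → alkene.
pendant –CH2SH → thiol.
pendant –C≡N: nitrile.
pendant –COOH: carbonyl C bonded to C and –OH → carboxylic acid.
–C(=O)–O–C with C on the carbonyl side → ester.
C–O–C with sp³ carbons on both sides and no adjacent C=O → ether.
pendant –CH=CH2: C=C double bond → alkene.
pendant –COCH3: carbonyl C bonded to two carbons → ketone.
–C(=O)–N– linkage → amide (the N is not an amine).
pendant –C≡N: nitrile.
–C(=O)– with carbon on both sides → ketone.
pendant –NHC(=O)CH3: N bonded to a carbonyl → amide (not amine).
pendant –OCH3: C–O–C with sp³ C, no adjacent C=O → ether.
Ester appears at: CH2COOCH2 → 1.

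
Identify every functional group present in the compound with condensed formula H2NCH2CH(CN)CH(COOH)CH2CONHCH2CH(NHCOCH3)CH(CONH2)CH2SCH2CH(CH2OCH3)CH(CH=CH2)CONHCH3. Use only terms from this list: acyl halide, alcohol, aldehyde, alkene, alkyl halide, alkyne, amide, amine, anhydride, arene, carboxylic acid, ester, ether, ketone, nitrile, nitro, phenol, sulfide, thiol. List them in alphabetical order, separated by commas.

Working along the chain:
  H2NCH2: –NH2 on an sp³ carbon with no adjacent C=O → amine.
  CH(CN): pendant –C≡N: nitrile.
  CH(COOH): pendant –COOH: carbonyl C bonded to C and –OH → carboxylic acid.
  CH2CONHCH2: –C(=O)–N– linkage → amide (the N is not an amine).
  CH(NHCOCH3): pendant –NHC(=O)CH3: N bonded to a carbonyl → amide (not amine).
  CH(CONH2): pendant –CONH2: carbonyl C bonded to C and N → amide.
  CH2SCH2: C–S–C linkage → sulfide (thioether).
  CH(CH2OCH3): pendant –CH2OCH3: C–O–C linkage → ether.
  CH(CH=CH2): pendant –CH=CH2: C=C double bond → alkene.
  CONHCH3: –C(=O)NHCH3: carbonyl C bonded to C and to N → amide (the N is not an amine).

alkene, amide, amine, carboxylic acid, ether, nitrile, sulfide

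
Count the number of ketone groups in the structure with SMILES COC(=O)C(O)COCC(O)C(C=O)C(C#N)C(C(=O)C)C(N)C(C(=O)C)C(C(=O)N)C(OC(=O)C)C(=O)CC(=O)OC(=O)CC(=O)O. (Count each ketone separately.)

3

Working along the chain:
  CH3OOC: CH3O–C(=O)–: carbonyl C bonded to C and to –OCH3 → ester (not ketone + ether).
  CH(OH): –OH on an sp³ carbon → alcohol (secondary).
  CH2OCH2: C–O–C with sp³ carbons on both sides and no adjacent C=O → ether.
  CH(OH): –OH on an sp³ carbon → alcohol (secondary).
  CH(CHO): pendant –CHO: carbonyl C bonded to C and H → aldehyde.
  CH(CN): pendant –C≡N: nitrile.
  CH(COCH3): pendant –COCH3: carbonyl C bonded to two carbons → ketone.
  CH(NH2): –NH2 on an sp³ carbon with no adjacent C=O → amine.
  CH(COCH3): pendant –COCH3: carbonyl C bonded to two carbons → ketone.
  CH(CONH2): pendant –CONH2: carbonyl C bonded to C and N → amide.
  CH(OCOCH3): pendant –OC(=O)CH3: an acyloxy group → ester.
  CO: –C(=O)– with carbon on both sides → ketone.
  CH2CO-O-COCH2: two acyl groups sharing one oxygen, –C(=O)–O–C(=O)– → anhydride.
  COOH: –COOH: carbonyl C bonded to –OH and C → carboxylic acid (the –OH is not a separate alcohol).
Ketone appears at: CH(COCH3), CH(COCH3), CO → 3.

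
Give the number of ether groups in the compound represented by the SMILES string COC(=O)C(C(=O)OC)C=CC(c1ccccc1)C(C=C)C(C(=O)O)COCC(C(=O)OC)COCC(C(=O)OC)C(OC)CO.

3

Working along the chain:
  CH3OOC: CH3O–C(=O)–: carbonyl C bonded to C and to –OCH3 → ester (not ketone + ether).
  CH(COOCH3): pendant –COOCH3: carbonyl C bonded to C and –OCH3 → ester.
  CH=CH: C=C double bond → alkene.
  CH(C6H5): pendant –C6H5: benzene ring → arene.
  CH(CH=CH2): pendant –CH=CH2: C=C double bond → alkene.
  CH(COOH): pendant –COOH: carbonyl C bonded to C and –OH → carboxylic acid.
  CH2OCH2: C–O–C with sp³ carbons on both sides and no adjacent C=O → ether.
  CH(COOCH3): pendant –COOCH3: carbonyl C bonded to C and –OCH3 → ester.
  CH2OCH2: C–O–C with sp³ carbons on both sides and no adjacent C=O → ether.
  CH(COOCH3): pendant –COOCH3: carbonyl C bonded to C and –OCH3 → ester.
  CH(OCH3): pendant –OCH3: C–O–C with sp³ C, no adjacent C=O → ether.
  CH2OH: –OH on an sp³ carbon → alcohol.
Ether appears at: CH2OCH2, CH2OCH2, CH(OCH3) → 3.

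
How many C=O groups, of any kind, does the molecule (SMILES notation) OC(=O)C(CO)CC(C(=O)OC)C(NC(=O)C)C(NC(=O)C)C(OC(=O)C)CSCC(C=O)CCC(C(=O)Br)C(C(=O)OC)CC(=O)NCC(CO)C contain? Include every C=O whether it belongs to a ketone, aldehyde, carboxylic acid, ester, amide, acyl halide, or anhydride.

9

HOOC: carboxylic acid, 1 C=O (running total 1).
CH(COOCH3): ester, 1 C=O (running total 2).
CH(NHCOCH3): amide, 1 C=O (running total 3).
CH(NHCOCH3): amide, 1 C=O (running total 4).
CH(OCOCH3): ester, 1 C=O (running total 5).
CH(CHO): aldehyde, 1 C=O (running total 6).
CH(COBr): acyl halide, 1 C=O (running total 7).
CH(COOCH3): ester, 1 C=O (running total 8).
CH2CONHCH2: amide, 1 C=O (running total 9).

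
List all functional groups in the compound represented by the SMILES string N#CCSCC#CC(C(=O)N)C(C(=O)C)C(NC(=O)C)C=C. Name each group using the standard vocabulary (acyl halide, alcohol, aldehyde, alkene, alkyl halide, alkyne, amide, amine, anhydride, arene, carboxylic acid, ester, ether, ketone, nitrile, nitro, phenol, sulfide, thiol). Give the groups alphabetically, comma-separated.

Taking each segment in turn:
  N≡C: N≡C–: carbon triple-bonded to nitrogen → nitrile.
  CH2SCH2: C–S–C linkage → sulfide (thioether).
  C≡C: C≡C triple bond → alkyne.
  CH(CONH2): pendant –CONH2: carbonyl C bonded to C and N → amide.
  CH(COCH3): pendant –COCH3: carbonyl C bonded to two carbons → ketone.
  CH(NHCOCH3): pendant –NHC(=O)CH3: N bonded to a carbonyl → amide (not amine).
  CH=CH2: C=C double bond → alkene.

alkene, alkyne, amide, ketone, nitrile, sulfide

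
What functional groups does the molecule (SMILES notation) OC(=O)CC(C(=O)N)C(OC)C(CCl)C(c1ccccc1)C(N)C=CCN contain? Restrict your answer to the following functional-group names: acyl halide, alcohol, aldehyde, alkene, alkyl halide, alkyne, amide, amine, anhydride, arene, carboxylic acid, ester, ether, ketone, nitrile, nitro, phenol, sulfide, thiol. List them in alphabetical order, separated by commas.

alkene, alkyl halide, amide, amine, arene, carboxylic acid, ether

Taking each segment in turn:
  HOOC: –COOH: carbonyl C bonded to –OH and C → carboxylic acid (the –OH is not a separate alcohol).
  CH(CONH2): pendant –CONH2: carbonyl C bonded to C and N → amide.
  CH(OCH3): pendant –OCH3: C–O–C with sp³ C, no adjacent C=O → ether.
  CH(CH2Cl): pendant –CH2X: halogen on sp³ carbon → alkyl halide.
  CH(C6H5): pendant –C6H5: benzene ring → arene.
  CH(NH2): –NH2 on an sp³ carbon with no adjacent C=O → amine.
  CH=CH: C=C double bond → alkene.
  CH2NH2: –NH2 on an sp³ carbon with no adjacent C=O → amine.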